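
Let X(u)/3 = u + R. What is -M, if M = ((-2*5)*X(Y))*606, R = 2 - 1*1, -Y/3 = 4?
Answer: -199980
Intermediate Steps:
Y = -12 (Y = -3*4 = -12)
R = 1 (R = 2 - 1 = 1)
X(u) = 3 + 3*u (X(u) = 3*(u + 1) = 3*(1 + u) = 3 + 3*u)
M = 199980 (M = ((-2*5)*(3 + 3*(-12)))*606 = -10*(3 - 36)*606 = -10*(-33)*606 = 330*606 = 199980)
-M = -1*199980 = -199980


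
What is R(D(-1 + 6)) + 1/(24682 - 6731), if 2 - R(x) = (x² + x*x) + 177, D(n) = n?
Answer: -4038974/17951 ≈ -225.00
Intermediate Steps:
R(x) = -175 - 2*x² (R(x) = 2 - ((x² + x*x) + 177) = 2 - ((x² + x²) + 177) = 2 - (2*x² + 177) = 2 - (177 + 2*x²) = 2 + (-177 - 2*x²) = -175 - 2*x²)
R(D(-1 + 6)) + 1/(24682 - 6731) = (-175 - 2*(-1 + 6)²) + 1/(24682 - 6731) = (-175 - 2*5²) + 1/17951 = (-175 - 2*25) + 1/17951 = (-175 - 50) + 1/17951 = -225 + 1/17951 = -4038974/17951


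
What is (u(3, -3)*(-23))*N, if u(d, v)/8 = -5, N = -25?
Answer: -23000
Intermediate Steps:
u(d, v) = -40 (u(d, v) = 8*(-5) = -40)
(u(3, -3)*(-23))*N = -40*(-23)*(-25) = 920*(-25) = -23000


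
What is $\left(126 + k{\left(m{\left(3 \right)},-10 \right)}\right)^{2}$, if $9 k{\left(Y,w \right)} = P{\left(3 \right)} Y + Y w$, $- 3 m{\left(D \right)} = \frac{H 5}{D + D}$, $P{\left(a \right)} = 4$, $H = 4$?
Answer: $\frac{11710084}{729} \approx 16063.0$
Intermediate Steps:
$m{\left(D \right)} = - \frac{10}{3 D}$ ($m{\left(D \right)} = - \frac{4 \cdot 5 \frac{1}{D + D}}{3} = - \frac{20 \frac{1}{2 D}}{3} = - \frac{10 \frac{1}{D}}{3} = - \frac{10}{3 D}$)
$k{\left(Y,w \right)} = \frac{4 Y}{9} + \frac{Y w}{9}$ ($k{\left(Y,w \right)} = \frac{4 Y + Y w}{9} = \frac{4 Y}{9} + \frac{Y w}{9}$)
$\left(126 + k{\left(m{\left(3 \right)},-10 \right)}\right)^{2} = \left(126 + \frac{- \frac{10}{3 \cdot 3} \left(4 - 10\right)}{9}\right)^{2} = \left(126 + \frac{1}{9} \left(\left(- \frac{10}{3}\right) \frac{1}{3}\right) \left(-6\right)\right)^{2} = \left(126 + \frac{1}{9} \left(- \frac{10}{9}\right) \left(-6\right)\right)^{2} = \left(126 + \frac{20}{27}\right)^{2} = \left(\frac{3422}{27}\right)^{2} = \frac{11710084}{729}$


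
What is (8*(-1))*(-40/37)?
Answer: 320/37 ≈ 8.6487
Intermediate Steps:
(8*(-1))*(-40/37) = -(-320)/37 = -8*(-40/37) = 320/37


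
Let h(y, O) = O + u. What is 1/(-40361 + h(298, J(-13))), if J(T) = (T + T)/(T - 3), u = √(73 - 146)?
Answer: -2583000/104248270297 - 64*I*√73/104248270297 ≈ -2.4777e-5 - 5.2453e-9*I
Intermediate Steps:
u = I*√73 (u = √(-73) = I*√73 ≈ 8.544*I)
J(T) = 2*T/(-3 + T) (J(T) = (2*T)/(-3 + T) = 2*T/(-3 + T))
h(y, O) = O + I*√73
1/(-40361 + h(298, J(-13))) = 1/(-40361 + (2*(-13)/(-3 - 13) + I*√73)) = 1/(-40361 + (2*(-13)/(-16) + I*√73)) = 1/(-40361 + (2*(-13)*(-1/16) + I*√73)) = 1/(-40361 + (13/8 + I*√73)) = 1/(-322875/8 + I*√73)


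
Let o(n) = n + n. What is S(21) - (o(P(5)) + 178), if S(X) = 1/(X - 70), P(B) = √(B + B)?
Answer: -8723/49 - 2*√10 ≈ -184.34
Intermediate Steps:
P(B) = √2*√B (P(B) = √(2*B) = √2*√B)
o(n) = 2*n
S(X) = 1/(-70 + X)
S(21) - (o(P(5)) + 178) = 1/(-70 + 21) - (2*(√2*√5) + 178) = 1/(-49) - (2*√10 + 178) = -1/49 - (178 + 2*√10) = -1/49 + (-178 - 2*√10) = -8723/49 - 2*√10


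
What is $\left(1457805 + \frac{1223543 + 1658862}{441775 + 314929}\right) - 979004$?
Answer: $\frac{362313514309}{756704} \approx 4.7881 \cdot 10^{5}$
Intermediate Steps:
$\left(1457805 + \frac{1223543 + 1658862}{441775 + 314929}\right) - 979004 = \left(1457805 + \frac{2882405}{756704}\right) + \left(-1085314 + 106310\right) = \left(1457805 + 2882405 \cdot \frac{1}{756704}\right) - 979004 = \left(1457805 + \frac{2882405}{756704}\right) - 979004 = \frac{1103129757125}{756704} - 979004 = \frac{362313514309}{756704}$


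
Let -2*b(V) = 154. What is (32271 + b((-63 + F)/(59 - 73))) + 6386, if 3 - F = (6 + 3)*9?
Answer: 38580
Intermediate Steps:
F = -78 (F = 3 - (6 + 3)*9 = 3 - 9*9 = 3 - 1*81 = 3 - 81 = -78)
b(V) = -77 (b(V) = -1/2*154 = -77)
(32271 + b((-63 + F)/(59 - 73))) + 6386 = (32271 - 77) + 6386 = 32194 + 6386 = 38580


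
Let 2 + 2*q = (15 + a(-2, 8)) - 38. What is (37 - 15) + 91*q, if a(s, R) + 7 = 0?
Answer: -1434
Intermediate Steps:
a(s, R) = -7 (a(s, R) = -7 + 0 = -7)
q = -16 (q = -1 + ((15 - 7) - 38)/2 = -1 + (8 - 38)/2 = -1 + (½)*(-30) = -1 - 15 = -16)
(37 - 15) + 91*q = (37 - 15) + 91*(-16) = 22 - 1456 = -1434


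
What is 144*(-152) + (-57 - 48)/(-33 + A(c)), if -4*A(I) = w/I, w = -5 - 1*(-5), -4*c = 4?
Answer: -240733/11 ≈ -21885.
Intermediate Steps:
c = -1 (c = -1/4*4 = -1)
w = 0 (w = -5 + 5 = 0)
A(I) = 0 (A(I) = -0/I = -1/4*0 = 0)
144*(-152) + (-57 - 48)/(-33 + A(c)) = 144*(-152) + (-57 - 48)/(-33 + 0) = -21888 - 105/(-33) = -21888 - 105*(-1/33) = -21888 + 35/11 = -240733/11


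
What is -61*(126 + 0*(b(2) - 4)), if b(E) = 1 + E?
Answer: -7686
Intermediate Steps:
-61*(126 + 0*(b(2) - 4)) = -61*(126 + 0*((1 + 2) - 4)) = -61*(126 + 0*(3 - 4)) = -61*(126 + 0*(-1)) = -61*(126 + 0) = -61*126 = -7686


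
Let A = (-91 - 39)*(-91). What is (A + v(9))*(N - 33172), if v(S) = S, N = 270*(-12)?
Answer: -431081668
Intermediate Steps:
A = 11830 (A = -130*(-91) = 11830)
N = -3240
(A + v(9))*(N - 33172) = (11830 + 9)*(-3240 - 33172) = 11839*(-36412) = -431081668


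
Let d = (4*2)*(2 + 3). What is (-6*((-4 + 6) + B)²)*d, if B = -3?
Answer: -240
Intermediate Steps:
d = 40 (d = 8*5 = 40)
(-6*((-4 + 6) + B)²)*d = -6*((-4 + 6) - 3)²*40 = -6*(2 - 3)²*40 = -6*(-1)²*40 = -6*1*40 = -6*40 = -240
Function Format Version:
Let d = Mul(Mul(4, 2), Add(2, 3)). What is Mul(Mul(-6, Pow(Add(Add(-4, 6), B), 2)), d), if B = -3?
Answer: -240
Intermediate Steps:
d = 40 (d = Mul(8, 5) = 40)
Mul(Mul(-6, Pow(Add(Add(-4, 6), B), 2)), d) = Mul(Mul(-6, Pow(Add(Add(-4, 6), -3), 2)), 40) = Mul(Mul(-6, Pow(Add(2, -3), 2)), 40) = Mul(Mul(-6, Pow(-1, 2)), 40) = Mul(Mul(-6, 1), 40) = Mul(-6, 40) = -240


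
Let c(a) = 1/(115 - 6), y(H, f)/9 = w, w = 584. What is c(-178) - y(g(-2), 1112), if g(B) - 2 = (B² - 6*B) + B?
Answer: -572903/109 ≈ -5256.0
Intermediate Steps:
g(B) = 2 + B² - 5*B (g(B) = 2 + ((B² - 6*B) + B) = 2 + (B² - 5*B) = 2 + B² - 5*B)
y(H, f) = 5256 (y(H, f) = 9*584 = 5256)
c(a) = 1/109
c(-178) - y(g(-2), 1112) = 1/109 - 1*5256 = 1/109 - 5256 = -572903/109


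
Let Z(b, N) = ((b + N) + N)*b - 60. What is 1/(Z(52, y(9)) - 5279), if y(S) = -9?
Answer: -1/3571 ≈ -0.00028003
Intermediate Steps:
Z(b, N) = -60 + b*(b + 2*N) (Z(b, N) = ((N + b) + N)*b - 60 = (b + 2*N)*b - 60 = b*(b + 2*N) - 60 = -60 + b*(b + 2*N))
1/(Z(52, y(9)) - 5279) = 1/((-60 + 52² + 2*(-9)*52) - 5279) = 1/((-60 + 2704 - 936) - 5279) = 1/(1708 - 5279) = 1/(-3571) = -1/3571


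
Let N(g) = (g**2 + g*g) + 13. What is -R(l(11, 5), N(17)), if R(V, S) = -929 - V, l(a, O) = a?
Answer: 940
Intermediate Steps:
N(g) = 13 + 2*g**2 (N(g) = (g**2 + g**2) + 13 = 2*g**2 + 13 = 13 + 2*g**2)
-R(l(11, 5), N(17)) = -(-929 - 1*11) = -(-929 - 11) = -1*(-940) = 940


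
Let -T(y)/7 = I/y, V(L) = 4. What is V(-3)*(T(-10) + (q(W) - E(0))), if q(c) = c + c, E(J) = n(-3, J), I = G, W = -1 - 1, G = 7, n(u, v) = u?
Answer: 78/5 ≈ 15.600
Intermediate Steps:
W = -2
I = 7
E(J) = -3
q(c) = 2*c
T(y) = -49/y
V(-3)*(T(-10) + (q(W) - E(0))) = 4*(-49/(-10) + (2*(-2) - 1*(-3))) = 4*(-49*(-1/10) + (-4 + 3)) = 4*(49/10 - 1) = 4*(39/10) = 78/5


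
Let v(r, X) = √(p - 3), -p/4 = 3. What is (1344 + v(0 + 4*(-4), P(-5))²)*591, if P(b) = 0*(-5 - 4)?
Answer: 785439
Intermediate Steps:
P(b) = 0 (P(b) = 0*(-9) = 0)
p = -12 (p = -4*3 = -12)
v(r, X) = I*√15 (v(r, X) = √(-12 - 3) = √(-15) = I*√15)
(1344 + v(0 + 4*(-4), P(-5))²)*591 = (1344 + (I*√15)²)*591 = (1344 - 15)*591 = 1329*591 = 785439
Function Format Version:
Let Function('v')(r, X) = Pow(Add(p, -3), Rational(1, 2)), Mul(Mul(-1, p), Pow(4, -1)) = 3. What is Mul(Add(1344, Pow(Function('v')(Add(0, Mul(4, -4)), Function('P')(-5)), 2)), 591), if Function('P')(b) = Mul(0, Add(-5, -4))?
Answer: 785439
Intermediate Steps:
Function('P')(b) = 0 (Function('P')(b) = Mul(0, -9) = 0)
p = -12 (p = Mul(-4, 3) = -12)
Function('v')(r, X) = Mul(I, Pow(15, Rational(1, 2))) (Function('v')(r, X) = Pow(Add(-12, -3), Rational(1, 2)) = Pow(-15, Rational(1, 2)) = Mul(I, Pow(15, Rational(1, 2))))
Mul(Add(1344, Pow(Function('v')(Add(0, Mul(4, -4)), Function('P')(-5)), 2)), 591) = Mul(Add(1344, Pow(Mul(I, Pow(15, Rational(1, 2))), 2)), 591) = Mul(Add(1344, -15), 591) = Mul(1329, 591) = 785439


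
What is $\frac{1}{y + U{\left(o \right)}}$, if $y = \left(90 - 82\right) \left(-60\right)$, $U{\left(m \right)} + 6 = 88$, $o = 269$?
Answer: $- \frac{1}{398} \approx -0.0025126$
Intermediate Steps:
$U{\left(m \right)} = 82$ ($U{\left(m \right)} = -6 + 88 = 82$)
$y = -480$ ($y = 8 \left(-60\right) = -480$)
$\frac{1}{y + U{\left(o \right)}} = \frac{1}{-480 + 82} = \frac{1}{-398} = - \frac{1}{398}$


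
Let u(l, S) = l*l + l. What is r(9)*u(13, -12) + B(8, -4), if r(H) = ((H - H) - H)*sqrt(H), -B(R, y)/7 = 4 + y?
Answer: -4914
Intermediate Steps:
B(R, y) = -28 - 7*y (B(R, y) = -7*(4 + y) = -28 - 7*y)
r(H) = -H**(3/2) (r(H) = (0 - H)*sqrt(H) = (-H)*sqrt(H) = -H**(3/2))
u(l, S) = l + l**2 (u(l, S) = l**2 + l = l + l**2)
r(9)*u(13, -12) + B(8, -4) = (-9**(3/2))*(13*(1 + 13)) + (-28 - 7*(-4)) = (-1*27)*(13*14) + (-28 + 28) = -27*182 + 0 = -4914 + 0 = -4914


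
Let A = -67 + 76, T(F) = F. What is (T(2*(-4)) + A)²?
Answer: 1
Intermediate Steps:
A = 9
(T(2*(-4)) + A)² = (2*(-4) + 9)² = (-8 + 9)² = 1² = 1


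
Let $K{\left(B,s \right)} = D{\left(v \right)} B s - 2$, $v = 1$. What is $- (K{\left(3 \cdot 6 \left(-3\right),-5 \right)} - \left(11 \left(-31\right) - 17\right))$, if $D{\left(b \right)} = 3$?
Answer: $-1166$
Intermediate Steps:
$K{\left(B,s \right)} = -2 + 3 B s$ ($K{\left(B,s \right)} = 3 B s - 2 = -2 + 3 B s$)
$- (K{\left(3 \cdot 6 \left(-3\right),-5 \right)} - \left(11 \left(-31\right) - 17\right)) = - (\left(-2 + 3 \cdot 3 \cdot 6 \left(-3\right) \left(-5\right)\right) - \left(11 \left(-31\right) - 17\right)) = - (\left(-2 + 3 \cdot 18 \left(-3\right) \left(-5\right)\right) - \left(-341 - 17\right)) = - (\left(-2 + 3 \left(-54\right) \left(-5\right)\right) - -358) = - (\left(-2 + 810\right) + 358) = - (808 + 358) = \left(-1\right) 1166 = -1166$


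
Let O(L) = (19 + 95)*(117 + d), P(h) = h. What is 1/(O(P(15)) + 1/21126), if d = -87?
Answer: 21126/72250921 ≈ 0.00029240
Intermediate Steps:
O(L) = 3420 (O(L) = (19 + 95)*(117 - 87) = 114*30 = 3420)
1/(O(P(15)) + 1/21126) = 1/(3420 + 1/21126) = 1/(72250921/21126) = 21126/72250921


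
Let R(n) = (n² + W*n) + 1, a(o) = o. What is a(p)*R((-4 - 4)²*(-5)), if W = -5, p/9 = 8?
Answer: 7488072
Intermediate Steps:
p = 72 (p = 9*8 = 72)
R(n) = 1 + n² - 5*n (R(n) = (n² - 5*n) + 1 = 1 + n² - 5*n)
a(p)*R((-4 - 4)²*(-5)) = 72*(1 + ((-4 - 4)²*(-5))² - 5*(-4 - 4)²*(-5)) = 72*(1 + ((-8)²*(-5))² - 5*(-8)²*(-5)) = 72*(1 + (64*(-5))² - 320*(-5)) = 72*(1 + (-320)² - 5*(-320)) = 72*(1 + 102400 + 1600) = 72*104001 = 7488072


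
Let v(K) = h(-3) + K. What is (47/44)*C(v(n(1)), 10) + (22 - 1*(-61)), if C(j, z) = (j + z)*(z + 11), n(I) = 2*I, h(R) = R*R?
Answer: 24379/44 ≈ 554.07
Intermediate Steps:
h(R) = R²
v(K) = 9 + K (v(K) = (-3)² + K = 9 + K)
C(j, z) = (11 + z)*(j + z) (C(j, z) = (j + z)*(11 + z) = (11 + z)*(j + z))
(47/44)*C(v(n(1)), 10) + (22 - 1*(-61)) = (47/44)*(10² + 11*(9 + 2*1) + 11*10 + (9 + 2*1)*10) + (22 - 1*(-61)) = (47*(1/44))*(100 + 11*(9 + 2) + 110 + (9 + 2)*10) + (22 + 61) = 47*(100 + 11*11 + 110 + 11*10)/44 + 83 = 47*(100 + 121 + 110 + 110)/44 + 83 = (47/44)*441 + 83 = 20727/44 + 83 = 24379/44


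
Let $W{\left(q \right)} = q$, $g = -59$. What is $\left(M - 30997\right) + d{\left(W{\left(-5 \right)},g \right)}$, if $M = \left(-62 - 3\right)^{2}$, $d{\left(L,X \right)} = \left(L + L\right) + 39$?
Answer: $-26743$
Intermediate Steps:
$d{\left(L,X \right)} = 39 + 2 L$ ($d{\left(L,X \right)} = 2 L + 39 = 39 + 2 L$)
$M = 4225$ ($M = \left(-65\right)^{2} = 4225$)
$\left(M - 30997\right) + d{\left(W{\left(-5 \right)},g \right)} = \left(4225 - 30997\right) + \left(39 + 2 \left(-5\right)\right) = -26772 + \left(39 - 10\right) = -26772 + 29 = -26743$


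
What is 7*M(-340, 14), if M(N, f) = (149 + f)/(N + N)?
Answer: -1141/680 ≈ -1.6779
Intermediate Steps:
M(N, f) = (149 + f)/(2*N) (M(N, f) = (149 + f)/((2*N)) = (149 + f)*(1/(2*N)) = (149 + f)/(2*N))
7*M(-340, 14) = 7*((1/2)*(149 + 14)/(-340)) = 7*((1/2)*(-1/340)*163) = 7*(-163/680) = -1141/680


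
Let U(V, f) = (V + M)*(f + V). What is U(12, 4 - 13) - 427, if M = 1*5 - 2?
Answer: -382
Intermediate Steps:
M = 3 (M = 5 - 2 = 3)
U(V, f) = (3 + V)*(V + f) (U(V, f) = (V + 3)*(f + V) = (3 + V)*(V + f))
U(12, 4 - 13) - 427 = (12**2 + 3*12 + 3*(4 - 13) + 12*(4 - 13)) - 427 = (144 + 36 + 3*(-9) + 12*(-9)) - 427 = (144 + 36 - 27 - 108) - 427 = 45 - 427 = -382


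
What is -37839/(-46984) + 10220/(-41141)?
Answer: 1076557819/1932968744 ≈ 0.55694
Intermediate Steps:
-37839/(-46984) + 10220/(-41141) = -37839*(-1/46984) + 10220*(-1/41141) = 37839/46984 - 10220/41141 = 1076557819/1932968744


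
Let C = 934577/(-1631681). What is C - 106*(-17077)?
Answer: 2953606007745/1631681 ≈ 1.8102e+6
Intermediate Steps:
C = -934577/1631681 (C = 934577*(-1/1631681) = -934577/1631681 ≈ -0.57277)
C - 106*(-17077) = -934577/1631681 - 106*(-17077) = -934577/1631681 - 1*(-1810162) = -934577/1631681 + 1810162 = 2953606007745/1631681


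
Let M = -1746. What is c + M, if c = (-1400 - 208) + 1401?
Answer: -1953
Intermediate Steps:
c = -207 (c = -1608 + 1401 = -207)
c + M = -207 - 1746 = -1953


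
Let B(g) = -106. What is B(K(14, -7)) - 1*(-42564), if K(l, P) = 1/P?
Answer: 42458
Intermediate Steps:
B(K(14, -7)) - 1*(-42564) = -106 - 1*(-42564) = -106 + 42564 = 42458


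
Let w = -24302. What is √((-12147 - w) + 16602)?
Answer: √28757 ≈ 169.58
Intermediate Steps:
√((-12147 - w) + 16602) = √((-12147 - 1*(-24302)) + 16602) = √((-12147 + 24302) + 16602) = √(12155 + 16602) = √28757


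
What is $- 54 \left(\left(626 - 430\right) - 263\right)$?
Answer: $3618$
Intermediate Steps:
$- 54 \left(\left(626 - 430\right) - 263\right) = - 54 \left(196 - 263\right) = \left(-54\right) \left(-67\right) = 3618$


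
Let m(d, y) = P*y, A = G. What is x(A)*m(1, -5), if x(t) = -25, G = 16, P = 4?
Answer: 500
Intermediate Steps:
A = 16
m(d, y) = 4*y
x(A)*m(1, -5) = -100*(-5) = -25*(-20) = 500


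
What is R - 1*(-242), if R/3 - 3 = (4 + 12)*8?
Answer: 635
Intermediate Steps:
R = 393 (R = 9 + 3*((4 + 12)*8) = 9 + 3*(16*8) = 9 + 3*128 = 9 + 384 = 393)
R - 1*(-242) = 393 - 1*(-242) = 393 + 242 = 635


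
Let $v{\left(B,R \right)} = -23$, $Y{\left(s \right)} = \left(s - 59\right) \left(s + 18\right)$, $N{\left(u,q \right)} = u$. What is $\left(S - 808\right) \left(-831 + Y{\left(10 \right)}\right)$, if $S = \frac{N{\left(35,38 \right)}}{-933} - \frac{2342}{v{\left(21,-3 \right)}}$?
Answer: $\frac{33385563973}{21459} \approx 1.5558 \cdot 10^{6}$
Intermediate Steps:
$Y{\left(s \right)} = \left(-59 + s\right) \left(18 + s\right)$
$S = \frac{2184281}{21459}$ ($S = \frac{35}{-933} - \frac{2342}{-23} = 35 \left(- \frac{1}{933}\right) - - \frac{2342}{23} = - \frac{35}{933} + \frac{2342}{23} = \frac{2184281}{21459} \approx 101.79$)
$\left(S - 808\right) \left(-831 + Y{\left(10 \right)}\right) = \left(\frac{2184281}{21459} - 808\right) \left(-831 - \left(1472 - 100\right)\right) = - \frac{15154591 \left(-831 - 1372\right)}{21459} = \left(- \frac{15154591}{21459}\right) \left(-2203\right) = \frac{33385563973}{21459}$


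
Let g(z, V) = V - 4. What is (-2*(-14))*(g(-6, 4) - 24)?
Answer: -672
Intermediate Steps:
g(z, V) = -4 + V
(-2*(-14))*(g(-6, 4) - 24) = (-2*(-14))*((-4 + 4) - 24) = 28*(0 - 24) = 28*(-24) = -672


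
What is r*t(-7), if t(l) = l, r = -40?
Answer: 280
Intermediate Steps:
r*t(-7) = -40*(-7) = 280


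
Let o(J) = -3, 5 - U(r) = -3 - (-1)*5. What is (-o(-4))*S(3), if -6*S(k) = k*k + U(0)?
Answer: -6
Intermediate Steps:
U(r) = 3 (U(r) = 5 - (-3 - (-1)*5) = 5 - (-3 - 1*(-5)) = 5 - (-3 + 5) = 5 - 1*2 = 5 - 2 = 3)
S(k) = -½ - k²/6 (S(k) = -(k*k + 3)/6 = -(k² + 3)/6 = -(3 + k²)/6 = -½ - k²/6)
(-o(-4))*S(3) = (-1*(-3))*(-½ - ⅙*3²) = 3*(-½ - ⅙*9) = 3*(-½ - 3/2) = 3*(-2) = -6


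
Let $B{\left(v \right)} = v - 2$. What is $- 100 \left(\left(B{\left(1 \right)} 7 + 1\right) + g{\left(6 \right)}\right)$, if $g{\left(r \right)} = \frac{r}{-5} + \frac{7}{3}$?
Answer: $\frac{1460}{3} \approx 486.67$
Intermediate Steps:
$g{\left(r \right)} = \frac{7}{3} - \frac{r}{5}$ ($g{\left(r \right)} = r \left(- \frac{1}{5}\right) + 7 \cdot \frac{1}{3} = - \frac{r}{5} + \frac{7}{3} = \frac{7}{3} - \frac{r}{5}$)
$B{\left(v \right)} = -2 + v$
$- 100 \left(\left(B{\left(1 \right)} 7 + 1\right) + g{\left(6 \right)}\right) = - 100 \left(\left(\left(-2 + 1\right) 7 + 1\right) + \left(\frac{7}{3} - \frac{6}{5}\right)\right) = - 100 \left(\left(\left(-1\right) 7 + 1\right) + \left(\frac{7}{3} - \frac{6}{5}\right)\right) = - 100 \left(\left(-7 + 1\right) + \frac{17}{15}\right) = - 100 \left(-6 + \frac{17}{15}\right) = \left(-100\right) \left(- \frac{73}{15}\right) = \frac{1460}{3}$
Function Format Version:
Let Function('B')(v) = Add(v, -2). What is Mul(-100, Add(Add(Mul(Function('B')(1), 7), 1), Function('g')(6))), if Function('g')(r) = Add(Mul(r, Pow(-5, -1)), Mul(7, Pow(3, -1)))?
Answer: Rational(1460, 3) ≈ 486.67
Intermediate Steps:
Function('g')(r) = Add(Rational(7, 3), Mul(Rational(-1, 5), r)) (Function('g')(r) = Add(Mul(r, Rational(-1, 5)), Mul(7, Rational(1, 3))) = Add(Mul(Rational(-1, 5), r), Rational(7, 3)) = Add(Rational(7, 3), Mul(Rational(-1, 5), r)))
Function('B')(v) = Add(-2, v)
Mul(-100, Add(Add(Mul(Function('B')(1), 7), 1), Function('g')(6))) = Mul(-100, Add(Add(Mul(Add(-2, 1), 7), 1), Add(Rational(7, 3), Mul(Rational(-1, 5), 6)))) = Mul(-100, Add(Add(Mul(-1, 7), 1), Add(Rational(7, 3), Rational(-6, 5)))) = Mul(-100, Add(Add(-7, 1), Rational(17, 15))) = Mul(-100, Add(-6, Rational(17, 15))) = Mul(-100, Rational(-73, 15)) = Rational(1460, 3)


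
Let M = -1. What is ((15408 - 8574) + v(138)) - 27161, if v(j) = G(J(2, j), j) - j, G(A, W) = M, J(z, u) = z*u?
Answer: -20466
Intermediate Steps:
J(z, u) = u*z
G(A, W) = -1
v(j) = -1 - j
((15408 - 8574) + v(138)) - 27161 = ((15408 - 8574) + (-1 - 1*138)) - 27161 = (6834 + (-1 - 138)) - 27161 = (6834 - 139) - 27161 = 6695 - 27161 = -20466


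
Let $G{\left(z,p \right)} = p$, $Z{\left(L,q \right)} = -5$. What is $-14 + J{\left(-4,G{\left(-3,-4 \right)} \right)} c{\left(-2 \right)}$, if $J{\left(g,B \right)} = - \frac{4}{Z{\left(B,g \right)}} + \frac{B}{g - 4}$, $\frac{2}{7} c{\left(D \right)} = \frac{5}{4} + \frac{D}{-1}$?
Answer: $\frac{63}{80} \approx 0.7875$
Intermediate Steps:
$c{\left(D \right)} = \frac{35}{8} - \frac{7 D}{2}$ ($c{\left(D \right)} = \frac{7 \left(\frac{5}{4} + \frac{D}{-1}\right)}{2} = \frac{7 \left(5 \cdot \frac{1}{4} + D \left(-1\right)\right)}{2} = \frac{7 \left(\frac{5}{4} - D\right)}{2} = \frac{35}{8} - \frac{7 D}{2}$)
$J{\left(g,B \right)} = \frac{4}{5} + \frac{B}{-4 + g}$ ($J{\left(g,B \right)} = - \frac{4}{-5} + \frac{B}{g - 4} = \left(-4\right) \left(- \frac{1}{5}\right) + \frac{B}{-4 + g} = \frac{4}{5} + \frac{B}{-4 + g}$)
$-14 + J{\left(-4,G{\left(-3,-4 \right)} \right)} c{\left(-2 \right)} = -14 + \frac{-16 + 4 \left(-4\right) + 5 \left(-4\right)}{5 \left(-4 - 4\right)} \left(\frac{35}{8} - -7\right) = -14 + \frac{-16 - 16 - 20}{5 \left(-8\right)} \left(\frac{35}{8} + 7\right) = -14 + \frac{1}{5} \left(- \frac{1}{8}\right) \left(-52\right) \frac{91}{8} = -14 + \frac{13}{10} \cdot \frac{91}{8} = -14 + \frac{1183}{80} = \frac{63}{80}$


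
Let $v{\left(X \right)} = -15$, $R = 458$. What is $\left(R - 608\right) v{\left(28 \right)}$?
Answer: $2250$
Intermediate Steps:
$\left(R - 608\right) v{\left(28 \right)} = \left(458 - 608\right) \left(-15\right) = \left(-150\right) \left(-15\right) = 2250$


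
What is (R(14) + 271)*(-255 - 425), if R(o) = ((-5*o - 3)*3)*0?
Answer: -184280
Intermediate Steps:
R(o) = 0 (R(o) = ((-3 - 5*o)*3)*0 = (-9 - 15*o)*0 = 0)
(R(14) + 271)*(-255 - 425) = (0 + 271)*(-255 - 425) = 271*(-680) = -184280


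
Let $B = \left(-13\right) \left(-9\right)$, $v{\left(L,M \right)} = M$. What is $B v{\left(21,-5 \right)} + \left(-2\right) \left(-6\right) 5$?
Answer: $-525$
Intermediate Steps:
$B = 117$
$B v{\left(21,-5 \right)} + \left(-2\right) \left(-6\right) 5 = 117 \left(-5\right) + \left(-2\right) \left(-6\right) 5 = -585 + 12 \cdot 5 = -585 + 60 = -525$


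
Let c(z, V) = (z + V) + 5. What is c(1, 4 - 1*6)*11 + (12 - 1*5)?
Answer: 51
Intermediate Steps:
c(z, V) = 5 + V + z (c(z, V) = (V + z) + 5 = 5 + V + z)
c(1, 4 - 1*6)*11 + (12 - 1*5) = (5 + (4 - 1*6) + 1)*11 + (12 - 1*5) = (5 + (4 - 6) + 1)*11 + (12 - 5) = (5 - 2 + 1)*11 + 7 = 4*11 + 7 = 44 + 7 = 51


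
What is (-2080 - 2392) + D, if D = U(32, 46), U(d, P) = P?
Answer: -4426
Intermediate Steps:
D = 46
(-2080 - 2392) + D = (-2080 - 2392) + 46 = -4472 + 46 = -4426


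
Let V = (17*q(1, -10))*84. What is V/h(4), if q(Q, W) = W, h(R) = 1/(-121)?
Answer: 1727880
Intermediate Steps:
h(R) = -1/121
V = -14280 (V = (17*(-10))*84 = -170*84 = -14280)
V/h(4) = -14280/(-1/121) = -14280*(-121) = 1727880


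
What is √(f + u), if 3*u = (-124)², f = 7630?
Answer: 19*√318/3 ≈ 112.94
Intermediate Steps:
u = 15376/3 (u = (⅓)*(-124)² = (⅓)*15376 = 15376/3 ≈ 5125.3)
√(f + u) = √(7630 + 15376/3) = √(38266/3) = 19*√318/3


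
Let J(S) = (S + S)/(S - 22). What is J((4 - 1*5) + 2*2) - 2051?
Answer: -38975/19 ≈ -2051.3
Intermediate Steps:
J(S) = 2*S/(-22 + S) (J(S) = (2*S)/(-22 + S) = 2*S/(-22 + S))
J((4 - 1*5) + 2*2) - 2051 = 2*((4 - 1*5) + 2*2)/(-22 + ((4 - 1*5) + 2*2)) - 2051 = 2*((4 - 5) + 4)/(-22 + ((4 - 5) + 4)) - 2051 = 2*(-1 + 4)/(-22 + (-1 + 4)) - 2051 = 2*3/(-22 + 3) - 2051 = 2*3/(-19) - 2051 = 2*3*(-1/19) - 2051 = -6/19 - 2051 = -38975/19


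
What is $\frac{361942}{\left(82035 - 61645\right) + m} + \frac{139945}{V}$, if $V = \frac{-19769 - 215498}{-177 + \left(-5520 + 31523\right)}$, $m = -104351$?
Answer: $- \frac{303538642325284}{19753252587} \approx -15367.0$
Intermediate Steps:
$V = - \frac{235267}{25826}$ ($V = - \frac{235267}{-177 + 26003} = - \frac{235267}{25826} \approx -9.1097$)
$\frac{361942}{\left(82035 - 61645\right) + m} + \frac{139945}{V} = \frac{361942}{\left(82035 - 61645\right) - 104351} + \frac{139945}{- \frac{235267}{25826}} = \frac{361942}{20390 - 104351} + 139945 \left(- \frac{25826}{235267}\right) = \frac{361942}{-83961} - \frac{3614219570}{235267} = 361942 \left(- \frac{1}{83961}\right) - \frac{3614219570}{235267} = - \frac{361942}{83961} - \frac{3614219570}{235267} = - \frac{303538642325284}{19753252587}$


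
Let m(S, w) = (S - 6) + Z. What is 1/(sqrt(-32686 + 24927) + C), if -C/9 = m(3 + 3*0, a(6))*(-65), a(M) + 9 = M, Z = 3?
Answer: -I*sqrt(7759)/7759 ≈ -0.011353*I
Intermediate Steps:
a(M) = -9 + M
m(S, w) = -3 + S (m(S, w) = (S - 6) + 3 = (-6 + S) + 3 = -3 + S)
C = 0 (C = -9*(-3 + (3 + 3*0))*(-65) = -9*(-3 + (3 + 0))*(-65) = -9*(-3 + 3)*(-65) = -0*(-65) = -9*0 = 0)
1/(sqrt(-32686 + 24927) + C) = 1/(sqrt(-32686 + 24927) + 0) = 1/(sqrt(-7759) + 0) = 1/(I*sqrt(7759) + 0) = 1/(I*sqrt(7759)) = -I*sqrt(7759)/7759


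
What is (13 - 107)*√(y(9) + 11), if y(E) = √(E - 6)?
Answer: -94*√(11 + √3) ≈ -335.41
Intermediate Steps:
y(E) = √(-6 + E)
(13 - 107)*√(y(9) + 11) = (13 - 107)*√(√(-6 + 9) + 11) = -94*√(√3 + 11) = -94*√(11 + √3)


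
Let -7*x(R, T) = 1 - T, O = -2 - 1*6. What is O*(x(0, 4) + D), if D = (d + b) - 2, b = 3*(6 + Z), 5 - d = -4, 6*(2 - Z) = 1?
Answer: -1732/7 ≈ -247.43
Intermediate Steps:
Z = 11/6 (Z = 2 - ⅙*1 = 2 - ⅙ = 11/6 ≈ 1.8333)
d = 9 (d = 5 - 1*(-4) = 5 + 4 = 9)
O = -8 (O = -2 - 6 = -8)
b = 47/2 (b = 3*(6 + 11/6) = 3*(47/6) = 47/2 ≈ 23.500)
x(R, T) = -⅐ + T/7 (x(R, T) = -(1 - T)/7 = -⅐ + T/7)
D = 61/2 (D = (9 + 47/2) - 2 = 65/2 - 2 = 61/2 ≈ 30.500)
O*(x(0, 4) + D) = -8*((-⅐ + (⅐)*4) + 61/2) = -8*((-⅐ + 4/7) + 61/2) = -8*(3/7 + 61/2) = -8*433/14 = -1732/7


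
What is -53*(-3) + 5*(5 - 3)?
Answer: 169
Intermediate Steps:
-53*(-3) + 5*(5 - 3) = 159 + 5*2 = 159 + 10 = 169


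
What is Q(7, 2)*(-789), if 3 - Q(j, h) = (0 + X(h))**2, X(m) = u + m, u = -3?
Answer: -1578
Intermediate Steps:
X(m) = -3 + m
Q(j, h) = 3 - (-3 + h)**2 (Q(j, h) = 3 - (0 + (-3 + h))**2 = 3 - (-3 + h)**2)
Q(7, 2)*(-789) = (3 - (-3 + 2)**2)*(-789) = (3 - 1*(-1)**2)*(-789) = (3 - 1*1)*(-789) = (3 - 1)*(-789) = 2*(-789) = -1578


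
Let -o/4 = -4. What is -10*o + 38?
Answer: -122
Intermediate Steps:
o = 16 (o = -4*(-4) = 16)
-10*o + 38 = -10*16 + 38 = -160 + 38 = -122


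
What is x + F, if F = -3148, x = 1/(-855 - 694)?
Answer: -4876253/1549 ≈ -3148.0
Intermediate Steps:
x = -1/1549 (x = 1/(-1549) = -1/1549 ≈ -0.00064558)
x + F = -1/1549 - 3148 = -4876253/1549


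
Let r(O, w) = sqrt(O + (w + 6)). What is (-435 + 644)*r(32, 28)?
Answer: 209*sqrt(66) ≈ 1697.9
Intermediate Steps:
r(O, w) = sqrt(6 + O + w) (r(O, w) = sqrt(O + (6 + w)) = sqrt(6 + O + w))
(-435 + 644)*r(32, 28) = (-435 + 644)*sqrt(6 + 32 + 28) = 209*sqrt(66)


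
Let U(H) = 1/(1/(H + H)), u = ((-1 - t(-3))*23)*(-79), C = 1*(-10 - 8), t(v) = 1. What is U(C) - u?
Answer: -3670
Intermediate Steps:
C = -18 (C = 1*(-18) = -18)
u = 3634 (u = ((-1 - 1*1)*23)*(-79) = ((-1 - 1)*23)*(-79) = -2*23*(-79) = -46*(-79) = 3634)
U(H) = 2*H (U(H) = 1/(1/(2*H)) = 2*H)
U(C) - u = 2*(-18) - 1*3634 = -36 - 3634 = -3670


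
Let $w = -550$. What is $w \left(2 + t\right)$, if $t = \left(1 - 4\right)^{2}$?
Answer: $-6050$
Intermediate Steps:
$t = 9$ ($t = \left(-3\right)^{2} = 9$)
$w \left(2 + t\right) = - 550 \left(2 + 9\right) = \left(-550\right) 11 = -6050$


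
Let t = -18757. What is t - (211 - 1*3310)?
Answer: -15658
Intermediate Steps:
t - (211 - 1*3310) = -18757 - (211 - 1*3310) = -18757 - (211 - 3310) = -18757 - 1*(-3099) = -18757 + 3099 = -15658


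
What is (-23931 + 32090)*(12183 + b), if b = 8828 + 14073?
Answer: 286250356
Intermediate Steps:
b = 22901
(-23931 + 32090)*(12183 + b) = (-23931 + 32090)*(12183 + 22901) = 8159*35084 = 286250356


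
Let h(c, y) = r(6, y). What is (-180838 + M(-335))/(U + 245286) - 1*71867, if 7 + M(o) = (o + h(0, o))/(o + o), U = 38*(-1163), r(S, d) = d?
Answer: -3613014902/50273 ≈ -71868.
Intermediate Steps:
h(c, y) = y
U = -44194
M(o) = -6 (M(o) = -7 + (o + o)/(o + o) = -7 + (2*o)/((2*o)) = -7 + (2*o)*(1/(2*o)) = -7 + 1 = -6)
(-180838 + M(-335))/(U + 245286) - 1*71867 = (-180838 - 6)/(-44194 + 245286) - 1*71867 = -180844/201092 - 71867 = -180844*1/201092 - 71867 = -45211/50273 - 71867 = -3613014902/50273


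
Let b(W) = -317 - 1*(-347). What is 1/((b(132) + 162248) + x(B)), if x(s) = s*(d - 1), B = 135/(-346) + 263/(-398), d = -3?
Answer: 34427/5586889434 ≈ 6.1621e-6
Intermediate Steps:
b(W) = 30 (b(W) = -317 + 347 = 30)
B = -36182/34427 (B = 135*(-1/346) + 263*(-1/398) = -135/346 - 263/398 = -36182/34427 ≈ -1.0510)
x(s) = -4*s (x(s) = s*(-3 - 1) = s*(-4) = -4*s)
1/((b(132) + 162248) + x(B)) = 1/((30 + 162248) - 4*(-36182/34427)) = 1/(162278 + 144728/34427) = 1/(5586889434/34427) = 34427/5586889434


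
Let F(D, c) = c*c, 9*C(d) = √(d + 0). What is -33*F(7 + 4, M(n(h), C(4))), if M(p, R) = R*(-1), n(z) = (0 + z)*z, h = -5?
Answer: -44/27 ≈ -1.6296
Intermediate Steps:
n(z) = z² (n(z) = z*z = z²)
C(d) = √d/9 (C(d) = √(d + 0)/9 = √d/9)
M(p, R) = -R
F(D, c) = c²
-33*F(7 + 4, M(n(h), C(4))) = -33*(-√4/9)² = -33*(-2/9)² = -33*4/81 = -44/27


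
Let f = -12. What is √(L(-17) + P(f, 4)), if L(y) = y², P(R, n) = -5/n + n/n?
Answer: √1155/2 ≈ 16.993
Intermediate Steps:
P(R, n) = 1 - 5/n (P(R, n) = -5/n + 1 = 1 - 5/n)
√(L(-17) + P(f, 4)) = √((-17)² + (-5 + 4)/4) = √(289 + (¼)*(-1)) = √(289 - ¼) = √(1155/4) = √1155/2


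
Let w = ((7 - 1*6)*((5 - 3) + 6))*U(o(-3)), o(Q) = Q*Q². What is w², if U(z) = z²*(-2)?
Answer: 136048896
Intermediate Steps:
o(Q) = Q³
U(z) = -2*z²
w = -11664 (w = ((7 - 1*6)*((5 - 3) + 6))*(-2*((-3)³)²) = ((7 - 6)*(2 + 6))*(-2*(-27)²) = (1*8)*(-2*729) = 8*(-1458) = -11664)
w² = (-11664)² = 136048896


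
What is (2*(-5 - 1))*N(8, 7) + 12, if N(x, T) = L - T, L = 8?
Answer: 0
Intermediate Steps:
N(x, T) = 8 - T
(2*(-5 - 1))*N(8, 7) + 12 = (2*(-5 - 1))*(8 - 1*7) + 12 = (2*(-6))*(8 - 7) + 12 = -12*1 + 12 = -12 + 12 = 0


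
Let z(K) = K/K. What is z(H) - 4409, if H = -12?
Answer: -4408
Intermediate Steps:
z(K) = 1
z(H) - 4409 = 1 - 4409 = -4408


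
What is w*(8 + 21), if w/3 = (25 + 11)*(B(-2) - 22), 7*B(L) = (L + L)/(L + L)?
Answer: -479196/7 ≈ -68457.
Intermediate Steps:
B(L) = ⅐ (B(L) = ((L + L)/(L + L))/7 = ((2*L)/((2*L)))/7 = ((2*L)*(1/(2*L)))/7 = (⅐)*1 = ⅐)
w = -16524/7 (w = 3*((25 + 11)*(⅐ - 22)) = 3*(36*(-153/7)) = 3*(-5508/7) = -16524/7 ≈ -2360.6)
w*(8 + 21) = -16524*(8 + 21)/7 = -16524/7*29 = -479196/7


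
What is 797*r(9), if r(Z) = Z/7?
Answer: 7173/7 ≈ 1024.7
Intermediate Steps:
r(Z) = Z/7 (r(Z) = Z*(⅐) = Z/7)
797*r(9) = 797*((⅐)*9) = 797*(9/7) = 7173/7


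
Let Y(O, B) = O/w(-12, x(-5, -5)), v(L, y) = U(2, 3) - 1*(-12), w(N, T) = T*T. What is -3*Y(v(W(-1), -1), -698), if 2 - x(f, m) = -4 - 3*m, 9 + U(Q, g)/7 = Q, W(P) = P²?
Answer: 37/27 ≈ 1.3704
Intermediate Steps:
U(Q, g) = -63 + 7*Q
x(f, m) = 6 + 3*m (x(f, m) = 2 - (-4 - 3*m) = 2 + (4 + 3*m) = 6 + 3*m)
w(N, T) = T²
v(L, y) = -37 (v(L, y) = (-63 + 7*2) - 1*(-12) = (-63 + 14) + 12 = -49 + 12 = -37)
Y(O, B) = O/81 (Y(O, B) = O/((6 + 3*(-5))²) = O/((6 - 15)²) = O/((-9)²) = O/81)
-3*Y(v(W(-1), -1), -698) = -(-37)/27 = -3*(-37/81) = 37/27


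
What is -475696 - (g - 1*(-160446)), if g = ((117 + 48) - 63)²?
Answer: -646546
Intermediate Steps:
g = 10404 (g = (165 - 63)² = 102² = 10404)
-475696 - (g - 1*(-160446)) = -475696 - (10404 - 1*(-160446)) = -475696 - (10404 + 160446) = -475696 - 1*170850 = -475696 - 170850 = -646546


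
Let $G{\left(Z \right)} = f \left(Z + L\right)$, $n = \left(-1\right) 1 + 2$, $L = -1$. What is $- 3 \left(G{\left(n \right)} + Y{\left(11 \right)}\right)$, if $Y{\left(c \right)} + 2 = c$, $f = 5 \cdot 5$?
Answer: $-27$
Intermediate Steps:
$f = 25$
$Y{\left(c \right)} = -2 + c$
$n = 1$ ($n = -1 + 2 = 1$)
$G{\left(Z \right)} = -25 + 25 Z$ ($G{\left(Z \right)} = 25 \left(Z - 1\right) = 25 \left(-1 + Z\right) = -25 + 25 Z$)
$- 3 \left(G{\left(n \right)} + Y{\left(11 \right)}\right) = - 3 \left(\left(-25 + 25 \cdot 1\right) + \left(-2 + 11\right)\right) = - 3 \left(\left(-25 + 25\right) + 9\right) = - 3 \left(0 + 9\right) = \left(-3\right) 9 = -27$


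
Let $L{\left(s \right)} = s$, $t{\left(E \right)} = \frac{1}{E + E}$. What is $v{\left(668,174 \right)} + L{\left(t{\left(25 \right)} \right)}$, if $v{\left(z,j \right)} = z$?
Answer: $\frac{33401}{50} \approx 668.02$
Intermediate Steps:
$t{\left(E \right)} = \frac{1}{2 E}$
$v{\left(668,174 \right)} + L{\left(t{\left(25 \right)} \right)} = 668 + \frac{1}{2 \cdot 25} = 668 + \frac{1}{2} \cdot \frac{1}{25} = 668 + \frac{1}{50} = \frac{33401}{50}$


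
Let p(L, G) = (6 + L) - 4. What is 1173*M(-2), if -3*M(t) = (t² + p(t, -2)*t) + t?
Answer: -782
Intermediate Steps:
p(L, G) = 2 + L
M(t) = -t/3 - t²/3 - t*(2 + t)/3 (M(t) = -((t² + (2 + t)*t) + t)/3 = -((t² + t*(2 + t)) + t)/3 = -(t + t² + t*(2 + t))/3 = -t/3 - t²/3 - t*(2 + t)/3)
1173*M(-2) = 1173*(-⅓*(-2)*(3 + 2*(-2))) = 1173*(-⅓*(-2)*(3 - 4)) = 1173*(-⅓*(-2)*(-1)) = 1173*(-⅔) = -782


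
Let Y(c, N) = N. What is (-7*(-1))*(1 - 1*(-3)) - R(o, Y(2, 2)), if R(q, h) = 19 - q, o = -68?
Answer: -59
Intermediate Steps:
(-7*(-1))*(1 - 1*(-3)) - R(o, Y(2, 2)) = (-7*(-1))*(1 - 1*(-3)) - (19 - 1*(-68)) = 7*(1 + 3) - (19 + 68) = 7*4 - 1*87 = 28 - 87 = -59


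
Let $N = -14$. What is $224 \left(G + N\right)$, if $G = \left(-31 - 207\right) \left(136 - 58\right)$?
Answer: $-4161472$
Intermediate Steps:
$G = -18564$ ($G = \left(-238\right) 78 = -18564$)
$224 \left(G + N\right) = 224 \left(-18564 - 14\right) = 224 \left(-18578\right) = -4161472$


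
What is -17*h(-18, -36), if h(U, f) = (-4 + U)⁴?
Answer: -3982352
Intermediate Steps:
-17*h(-18, -36) = -17*(-4 - 18)⁴ = -17*(-22)⁴ = -17*234256 = -3982352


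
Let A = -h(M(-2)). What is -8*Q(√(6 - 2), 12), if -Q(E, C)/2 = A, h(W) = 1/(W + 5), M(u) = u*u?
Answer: -16/9 ≈ -1.7778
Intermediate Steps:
M(u) = u²
h(W) = 1/(5 + W)
A = -⅑ (A = -1/(5 + (-2)²) = -1/(5 + 4) = -1/9 = -1*⅑ = -⅑ ≈ -0.11111)
Q(E, C) = 2/9 (Q(E, C) = -2*(-⅑) = 2/9)
-8*Q(√(6 - 2), 12) = -8*2/9 = -16/9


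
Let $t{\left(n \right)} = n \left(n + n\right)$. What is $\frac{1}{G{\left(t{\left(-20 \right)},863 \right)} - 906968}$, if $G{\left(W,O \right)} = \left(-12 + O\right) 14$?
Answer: $- \frac{1}{895054} \approx -1.1173 \cdot 10^{-6}$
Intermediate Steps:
$t{\left(n \right)} = 2 n^{2}$ ($t{\left(n \right)} = n 2 n = 2 n^{2}$)
$G{\left(W,O \right)} = -168 + 14 O$
$\frac{1}{G{\left(t{\left(-20 \right)},863 \right)} - 906968} = \frac{1}{\left(-168 + 14 \cdot 863\right) - 906968} = \frac{1}{\left(-168 + 12082\right) - 906968} = \frac{1}{11914 - 906968} = \frac{1}{-895054} = - \frac{1}{895054}$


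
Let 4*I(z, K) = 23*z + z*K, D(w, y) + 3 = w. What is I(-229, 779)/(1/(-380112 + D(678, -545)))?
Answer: 34843320273/2 ≈ 1.7422e+10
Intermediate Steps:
D(w, y) = -3 + w
I(z, K) = 23*z/4 + K*z/4 (I(z, K) = (23*z + z*K)/4 = (23*z + K*z)/4 = 23*z/4 + K*z/4)
I(-229, 779)/(1/(-380112 + D(678, -545))) = ((¼)*(-229)*(23 + 779))/(1/(-380112 + (-3 + 678))) = ((¼)*(-229)*802)/(1/(-380112 + 675)) = -91829/(2*(1/(-379437))) = -91829/(2*(-1/379437)) = -91829/2*(-379437) = 34843320273/2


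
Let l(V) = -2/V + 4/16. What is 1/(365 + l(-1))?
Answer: 4/1469 ≈ 0.0027229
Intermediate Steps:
l(V) = 1/4 - 2/V (l(V) = -2/V + 4*(1/16) = -2/V + 1/4 = 1/4 - 2/V)
1/(365 + l(-1)) = 1/(365 + (1/4)*(-8 - 1)/(-1)) = 1/(365 + (1/4)*(-1)*(-9)) = 1/(365 + 9/4) = 1/(1469/4) = 4/1469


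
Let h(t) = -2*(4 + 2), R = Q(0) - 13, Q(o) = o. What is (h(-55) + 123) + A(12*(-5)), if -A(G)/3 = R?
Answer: 150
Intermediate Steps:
R = -13 (R = 0 - 13 = -13)
A(G) = 39 (A(G) = -3*(-13) = 39)
h(t) = -12 (h(t) = -2*6 = -12)
(h(-55) + 123) + A(12*(-5)) = (-12 + 123) + 39 = 111 + 39 = 150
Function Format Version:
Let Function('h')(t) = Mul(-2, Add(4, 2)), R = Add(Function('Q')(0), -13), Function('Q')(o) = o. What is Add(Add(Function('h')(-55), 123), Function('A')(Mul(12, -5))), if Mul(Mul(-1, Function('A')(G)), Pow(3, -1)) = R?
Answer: 150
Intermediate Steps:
R = -13 (R = Add(0, -13) = -13)
Function('A')(G) = 39 (Function('A')(G) = Mul(-3, -13) = 39)
Function('h')(t) = -12 (Function('h')(t) = Mul(-2, 6) = -12)
Add(Add(Function('h')(-55), 123), Function('A')(Mul(12, -5))) = Add(Add(-12, 123), 39) = Add(111, 39) = 150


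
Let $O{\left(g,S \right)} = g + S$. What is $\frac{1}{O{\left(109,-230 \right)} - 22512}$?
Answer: $- \frac{1}{22633} \approx -4.4183 \cdot 10^{-5}$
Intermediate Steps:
$O{\left(g,S \right)} = S + g$
$\frac{1}{O{\left(109,-230 \right)} - 22512} = \frac{1}{\left(-230 + 109\right) - 22512} = \frac{1}{-121 - 22512} = \frac{1}{-22633} = - \frac{1}{22633}$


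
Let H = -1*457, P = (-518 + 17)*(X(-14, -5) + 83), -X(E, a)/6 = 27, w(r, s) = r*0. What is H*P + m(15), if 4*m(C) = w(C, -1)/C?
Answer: -18087603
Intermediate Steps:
w(r, s) = 0
X(E, a) = -162 (X(E, a) = -6*27 = -162)
m(C) = 0 (m(C) = (0/C)/4 = (¼)*0 = 0)
P = 39579 (P = (-518 + 17)*(-162 + 83) = -501*(-79) = 39579)
H = -457
H*P + m(15) = -457*39579 + 0 = -18087603 + 0 = -18087603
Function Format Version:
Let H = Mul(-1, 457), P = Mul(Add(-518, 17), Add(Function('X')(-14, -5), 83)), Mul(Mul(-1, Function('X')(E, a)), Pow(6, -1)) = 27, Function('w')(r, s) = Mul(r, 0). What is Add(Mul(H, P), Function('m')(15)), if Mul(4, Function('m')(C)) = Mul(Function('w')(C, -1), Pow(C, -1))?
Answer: -18087603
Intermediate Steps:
Function('w')(r, s) = 0
Function('X')(E, a) = -162 (Function('X')(E, a) = Mul(-6, 27) = -162)
Function('m')(C) = 0 (Function('m')(C) = Mul(Rational(1, 4), Mul(0, Pow(C, -1))) = Mul(Rational(1, 4), 0) = 0)
P = 39579 (P = Mul(Add(-518, 17), Add(-162, 83)) = Mul(-501, -79) = 39579)
H = -457
Add(Mul(H, P), Function('m')(15)) = Add(Mul(-457, 39579), 0) = Add(-18087603, 0) = -18087603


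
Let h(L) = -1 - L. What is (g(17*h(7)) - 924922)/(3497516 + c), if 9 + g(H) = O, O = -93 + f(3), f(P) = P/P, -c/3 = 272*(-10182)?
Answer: -925023/11806028 ≈ -0.078352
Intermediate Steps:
c = 8308512 (c = -816*(-10182) = -3*(-2769504) = 8308512)
f(P) = 1
O = -92 (O = -93 + 1 = -92)
g(H) = -101 (g(H) = -9 - 92 = -101)
(g(17*h(7)) - 924922)/(3497516 + c) = (-101 - 924922)/(3497516 + 8308512) = -925023/11806028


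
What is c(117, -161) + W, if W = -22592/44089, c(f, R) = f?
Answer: 5135821/44089 ≈ 116.49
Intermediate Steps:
W = -22592/44089 (W = -22592*1/44089 = -22592/44089 ≈ -0.51242)
c(117, -161) + W = 117 - 22592/44089 = 5135821/44089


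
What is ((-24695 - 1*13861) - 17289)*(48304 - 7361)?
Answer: -2286461835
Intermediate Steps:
((-24695 - 1*13861) - 17289)*(48304 - 7361) = ((-24695 - 13861) - 17289)*40943 = (-38556 - 17289)*40943 = -55845*40943 = -2286461835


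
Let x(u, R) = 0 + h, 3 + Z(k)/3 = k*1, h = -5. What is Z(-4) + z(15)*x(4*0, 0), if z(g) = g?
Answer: -96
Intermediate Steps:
Z(k) = -9 + 3*k (Z(k) = -9 + 3*(k*1) = -9 + 3*k)
x(u, R) = -5 (x(u, R) = 0 - 5 = -5)
Z(-4) + z(15)*x(4*0, 0) = (-9 + 3*(-4)) + 15*(-5) = (-9 - 12) - 75 = -21 - 75 = -96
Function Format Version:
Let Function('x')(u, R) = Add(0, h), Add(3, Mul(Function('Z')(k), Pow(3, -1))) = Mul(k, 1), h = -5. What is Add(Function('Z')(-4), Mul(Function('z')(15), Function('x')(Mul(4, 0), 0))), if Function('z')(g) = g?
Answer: -96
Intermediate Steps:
Function('Z')(k) = Add(-9, Mul(3, k)) (Function('Z')(k) = Add(-9, Mul(3, Mul(k, 1))) = Add(-9, Mul(3, k)))
Function('x')(u, R) = -5 (Function('x')(u, R) = Add(0, -5) = -5)
Add(Function('Z')(-4), Mul(Function('z')(15), Function('x')(Mul(4, 0), 0))) = Add(Add(-9, Mul(3, -4)), Mul(15, -5)) = Add(Add(-9, -12), -75) = Add(-21, -75) = -96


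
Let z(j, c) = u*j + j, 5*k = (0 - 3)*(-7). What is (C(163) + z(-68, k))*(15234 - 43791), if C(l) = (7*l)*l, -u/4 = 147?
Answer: -6450997743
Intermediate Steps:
u = -588 (u = -4*147 = -588)
k = 21/5 (k = ((0 - 3)*(-7))/5 = (-3*(-7))/5 = (1/5)*21 = 21/5 ≈ 4.2000)
C(l) = 7*l**2
z(j, c) = -587*j (z(j, c) = -588*j + j = -587*j)
(C(163) + z(-68, k))*(15234 - 43791) = (7*163**2 - 587*(-68))*(15234 - 43791) = (7*26569 + 39916)*(-28557) = (185983 + 39916)*(-28557) = 225899*(-28557) = -6450997743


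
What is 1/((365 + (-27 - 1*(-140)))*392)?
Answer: 1/187376 ≈ 5.3369e-6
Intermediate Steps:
1/((365 + (-27 - 1*(-140)))*392) = 1/((365 + (-27 + 140))*392) = 1/((365 + 113)*392) = 1/(478*392) = 1/187376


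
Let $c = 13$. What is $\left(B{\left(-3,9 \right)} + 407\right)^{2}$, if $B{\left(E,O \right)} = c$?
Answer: $176400$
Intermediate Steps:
$B{\left(E,O \right)} = 13$
$\left(B{\left(-3,9 \right)} + 407\right)^{2} = \left(13 + 407\right)^{2} = 420^{2} = 176400$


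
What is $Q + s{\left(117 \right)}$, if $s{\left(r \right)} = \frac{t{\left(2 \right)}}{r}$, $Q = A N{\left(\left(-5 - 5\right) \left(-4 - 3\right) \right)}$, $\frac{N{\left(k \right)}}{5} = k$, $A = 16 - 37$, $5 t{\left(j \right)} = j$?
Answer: $- \frac{4299748}{585} \approx -7350.0$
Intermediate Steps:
$t{\left(j \right)} = \frac{j}{5}$
$A = -21$
$N{\left(k \right)} = 5 k$
$Q = -7350$ ($Q = - 21 \cdot 5 \left(-5 - 5\right) \left(-4 - 3\right) = - 21 \cdot 5 \left(\left(-10\right) \left(-7\right)\right) = - 21 \cdot 5 \cdot 70 = \left(-21\right) 350 = -7350$)
$s{\left(r \right)} = \frac{2}{5 r}$ ($s{\left(r \right)} = \frac{\frac{1}{5} \cdot 2}{r} = \frac{2}{5 r}$)
$Q + s{\left(117 \right)} = -7350 + \frac{2}{5 \cdot 117} = -7350 + \frac{2}{5} \cdot \frac{1}{117} = -7350 + \frac{2}{585} = - \frac{4299748}{585}$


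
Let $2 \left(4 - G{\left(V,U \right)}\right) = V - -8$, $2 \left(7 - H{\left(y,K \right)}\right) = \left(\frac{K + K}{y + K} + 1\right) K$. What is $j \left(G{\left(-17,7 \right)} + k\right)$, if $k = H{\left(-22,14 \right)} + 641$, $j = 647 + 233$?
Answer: $593120$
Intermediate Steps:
$j = 880$
$H{\left(y,K \right)} = 7 - \frac{K \left(1 + \frac{2 K}{K + y}\right)}{2}$ ($H{\left(y,K \right)} = 7 - \frac{\left(\frac{K + K}{y + K} + 1\right) K}{2} = 7 - \frac{\left(\frac{2 K}{K + y} + 1\right) K}{2} = 7 - \frac{\left(1 + \frac{2 K}{K + y}\right) K}{2} = 7 - \frac{K \left(1 + \frac{2 K}{K + y}\right)}{2}$)
$G{\left(V,U \right)} = - \frac{V}{2}$ ($G{\left(V,U \right)} = 4 - \frac{V - -8}{2} = 4 - \frac{V + 8}{2} = 4 - \frac{8 + V}{2} = 4 - \left(4 + \frac{V}{2}\right) = - \frac{V}{2}$)
$k = \frac{1331}{2}$ ($k = \frac{- 3 \cdot 14^{2} + 14 \cdot 14 + 14 \left(-22\right) - 14 \left(-22\right)}{2 \left(14 - 22\right)} + 641 = \frac{\left(-3\right) 196 + 196 - 308 + 308}{2 \left(-8\right)} + 641 = \frac{1}{2} \left(- \frac{1}{8}\right) \left(-588 + 196 - 308 + 308\right) + 641 = \frac{1}{2} \left(- \frac{1}{8}\right) \left(-392\right) + 641 = \frac{49}{2} + 641 = \frac{1331}{2} \approx 665.5$)
$j \left(G{\left(-17,7 \right)} + k\right) = 880 \left(\left(- \frac{1}{2}\right) \left(-17\right) + \frac{1331}{2}\right) = 880 \left(\frac{17}{2} + \frac{1331}{2}\right) = 880 \cdot 674 = 593120$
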